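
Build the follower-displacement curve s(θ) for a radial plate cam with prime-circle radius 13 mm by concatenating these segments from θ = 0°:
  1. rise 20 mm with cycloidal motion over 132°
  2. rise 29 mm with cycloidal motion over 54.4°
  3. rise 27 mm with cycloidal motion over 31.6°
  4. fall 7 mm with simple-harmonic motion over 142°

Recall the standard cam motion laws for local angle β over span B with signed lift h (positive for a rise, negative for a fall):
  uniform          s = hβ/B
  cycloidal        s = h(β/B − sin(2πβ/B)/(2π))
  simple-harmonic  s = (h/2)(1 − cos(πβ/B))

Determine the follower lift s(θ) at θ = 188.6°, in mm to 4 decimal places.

seg 1 [0°–132°] cycloidal, h=20: full span → s += 20 → s = 20.0000
seg 2 [132°–186.4°] cycloidal, h=29: full span → s += 29 → s = 49.0000
seg 3 [186.4°–218°] cycloidal, h=27: θ=188.6° here. β=2.2, B=31.6. 27·(0.0696 − sin(2π·0.0696)/(2π)) = 0.0594 → s = 49.0594

49.0594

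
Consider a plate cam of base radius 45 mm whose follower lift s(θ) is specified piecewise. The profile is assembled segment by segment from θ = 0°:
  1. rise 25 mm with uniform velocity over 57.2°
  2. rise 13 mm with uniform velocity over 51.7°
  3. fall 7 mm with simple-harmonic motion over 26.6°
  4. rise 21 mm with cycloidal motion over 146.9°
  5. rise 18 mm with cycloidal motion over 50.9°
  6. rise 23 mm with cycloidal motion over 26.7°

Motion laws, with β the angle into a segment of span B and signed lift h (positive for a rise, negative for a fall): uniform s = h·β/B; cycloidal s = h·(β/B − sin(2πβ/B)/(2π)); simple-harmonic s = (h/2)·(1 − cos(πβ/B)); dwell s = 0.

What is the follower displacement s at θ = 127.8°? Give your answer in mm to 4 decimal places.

seg 1 [0°–57.2°] uniform, h=25: full span → s += 25 → s = 25.0000
seg 2 [57.2°–108.9°] uniform, h=13: full span → s += 13 → s = 38.0000
seg 3 [108.9°–135.5°] simple-harmonic, h=-7: θ=127.8° here. β=18.9, B=26.6. -7/2·(1 − cos(π·0.7105)) = -5.6497 → s = 32.3503

32.3503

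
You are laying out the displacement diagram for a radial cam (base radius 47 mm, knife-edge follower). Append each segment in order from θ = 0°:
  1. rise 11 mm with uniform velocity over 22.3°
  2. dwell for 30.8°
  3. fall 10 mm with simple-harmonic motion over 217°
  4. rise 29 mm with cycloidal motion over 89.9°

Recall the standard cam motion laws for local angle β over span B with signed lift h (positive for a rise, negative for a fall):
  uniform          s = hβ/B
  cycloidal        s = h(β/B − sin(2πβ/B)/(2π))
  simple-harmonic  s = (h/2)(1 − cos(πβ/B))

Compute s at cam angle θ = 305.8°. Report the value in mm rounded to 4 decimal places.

seg 1 [0°–22.3°] uniform, h=11: full span → s += 11 → s = 11.0000
seg 2 [22.3°–53.1°] dwell: s stays 11.0000
seg 3 [53.1°–270.1°] simple-harmonic, h=-10: full span → s += -10 → s = 1.0000
seg 4 [270.1°–360°] cycloidal, h=29: θ=305.8° here. β=35.7, B=89.9. 29·(0.3971 − sin(2π·0.3971)/(2π)) = 8.7358 → s = 9.7358

9.7358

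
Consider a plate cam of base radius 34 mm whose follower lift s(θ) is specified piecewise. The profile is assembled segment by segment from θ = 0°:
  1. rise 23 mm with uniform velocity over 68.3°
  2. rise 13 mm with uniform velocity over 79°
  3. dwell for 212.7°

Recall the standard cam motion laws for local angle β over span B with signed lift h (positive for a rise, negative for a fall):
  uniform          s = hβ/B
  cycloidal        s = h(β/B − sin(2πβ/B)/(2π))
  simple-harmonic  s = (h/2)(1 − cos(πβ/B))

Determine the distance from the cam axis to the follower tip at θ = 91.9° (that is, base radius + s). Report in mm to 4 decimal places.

seg 1 [0°–68.3°] uniform, h=23: full span → s += 23 → s = 23.0000
seg 2 [68.3°–147.3°] uniform, h=13: θ=91.9° here. β=23.6, B=79. 13·23.6/79 = 3.8835 → s = 26.8835
radial distance = base radius + s = 34 + 26.8835 = 60.8835

60.8835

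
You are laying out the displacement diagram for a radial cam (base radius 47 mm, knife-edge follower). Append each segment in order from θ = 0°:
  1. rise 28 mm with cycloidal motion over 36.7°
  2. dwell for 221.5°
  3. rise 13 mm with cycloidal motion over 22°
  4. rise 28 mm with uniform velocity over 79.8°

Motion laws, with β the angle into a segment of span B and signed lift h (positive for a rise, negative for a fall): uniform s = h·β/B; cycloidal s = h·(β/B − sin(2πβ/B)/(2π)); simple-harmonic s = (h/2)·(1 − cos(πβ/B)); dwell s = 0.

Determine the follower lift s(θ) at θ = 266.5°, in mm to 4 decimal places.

seg 1 [0°–36.7°] cycloidal, h=28: full span → s += 28 → s = 28.0000
seg 2 [36.7°–258.2°] dwell: s stays 28.0000
seg 3 [258.2°–280.2°] cycloidal, h=13: θ=266.5° here. β=8.3, B=22. 13·(0.3773 − sin(2π·0.3773)/(2π)) = 3.4626 → s = 31.4626

31.4626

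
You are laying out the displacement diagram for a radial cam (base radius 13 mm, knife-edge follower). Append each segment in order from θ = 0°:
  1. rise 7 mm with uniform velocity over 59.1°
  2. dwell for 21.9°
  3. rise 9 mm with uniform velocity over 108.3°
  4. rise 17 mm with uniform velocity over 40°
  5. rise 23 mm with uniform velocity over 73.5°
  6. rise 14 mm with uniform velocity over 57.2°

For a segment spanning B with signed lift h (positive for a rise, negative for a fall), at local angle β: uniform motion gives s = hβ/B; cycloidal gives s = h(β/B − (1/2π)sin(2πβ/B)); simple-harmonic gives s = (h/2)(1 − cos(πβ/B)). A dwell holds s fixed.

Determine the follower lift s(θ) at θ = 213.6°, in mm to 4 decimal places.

seg 1 [0°–59.1°] uniform, h=7: full span → s += 7 → s = 7.0000
seg 2 [59.1°–81°] dwell: s stays 7.0000
seg 3 [81°–189.3°] uniform, h=9: full span → s += 9 → s = 16.0000
seg 4 [189.3°–229.3°] uniform, h=17: θ=213.6° here. β=24.3, B=40. 17·24.3/40 = 10.3275 → s = 26.3275

26.3275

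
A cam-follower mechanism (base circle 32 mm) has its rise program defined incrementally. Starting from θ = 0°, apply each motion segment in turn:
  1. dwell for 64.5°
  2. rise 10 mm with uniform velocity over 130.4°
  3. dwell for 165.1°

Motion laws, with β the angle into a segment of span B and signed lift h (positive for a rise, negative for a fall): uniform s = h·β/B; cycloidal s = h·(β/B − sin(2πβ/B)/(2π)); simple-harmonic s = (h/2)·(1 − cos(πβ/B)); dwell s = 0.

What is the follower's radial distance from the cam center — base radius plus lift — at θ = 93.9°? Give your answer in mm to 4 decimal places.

seg 1 [0°–64.5°] dwell: s stays 0.0000
seg 2 [64.5°–194.9°] uniform, h=10: θ=93.9° here. β=29.4, B=130.4. 10·29.4/130.4 = 2.2546 → s = 2.2546
radial distance = base radius + s = 32 + 2.2546 = 34.2546

34.2546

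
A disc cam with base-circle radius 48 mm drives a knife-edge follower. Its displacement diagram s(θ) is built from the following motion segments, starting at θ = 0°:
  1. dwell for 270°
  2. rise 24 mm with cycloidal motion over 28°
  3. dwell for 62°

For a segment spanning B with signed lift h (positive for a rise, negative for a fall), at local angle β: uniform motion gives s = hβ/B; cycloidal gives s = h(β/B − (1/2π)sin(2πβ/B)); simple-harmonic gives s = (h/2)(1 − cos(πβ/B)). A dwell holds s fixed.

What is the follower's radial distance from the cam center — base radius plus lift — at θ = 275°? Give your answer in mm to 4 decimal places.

seg 1 [0°–270°] dwell: s stays 0.0000
seg 2 [270°–298°] cycloidal, h=24: θ=275° here. β=5, B=28. 24·(0.1786 − sin(2π·0.1786)/(2π)) = 0.8443 → s = 0.8443
radial distance = base radius + s = 48 + 0.8443 = 48.8443

48.8443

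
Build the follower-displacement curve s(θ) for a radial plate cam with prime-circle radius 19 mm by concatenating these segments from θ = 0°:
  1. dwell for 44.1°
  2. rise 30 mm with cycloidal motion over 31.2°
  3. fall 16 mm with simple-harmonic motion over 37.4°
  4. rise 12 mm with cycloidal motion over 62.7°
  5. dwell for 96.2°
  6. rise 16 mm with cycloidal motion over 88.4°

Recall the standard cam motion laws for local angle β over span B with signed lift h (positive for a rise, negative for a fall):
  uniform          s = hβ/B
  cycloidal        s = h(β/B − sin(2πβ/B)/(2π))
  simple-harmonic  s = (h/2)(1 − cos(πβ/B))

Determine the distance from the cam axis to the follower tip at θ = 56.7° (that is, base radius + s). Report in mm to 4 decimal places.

seg 1 [0°–44.1°] dwell: s stays 0.0000
seg 2 [44.1°–75.3°] cycloidal, h=30: θ=56.7° here. β=12.6, B=31.2. 30·(0.4038 − sin(2π·0.4038)/(2π)) = 9.4031 → s = 9.4031
radial distance = base radius + s = 19 + 9.4031 = 28.4031

28.4031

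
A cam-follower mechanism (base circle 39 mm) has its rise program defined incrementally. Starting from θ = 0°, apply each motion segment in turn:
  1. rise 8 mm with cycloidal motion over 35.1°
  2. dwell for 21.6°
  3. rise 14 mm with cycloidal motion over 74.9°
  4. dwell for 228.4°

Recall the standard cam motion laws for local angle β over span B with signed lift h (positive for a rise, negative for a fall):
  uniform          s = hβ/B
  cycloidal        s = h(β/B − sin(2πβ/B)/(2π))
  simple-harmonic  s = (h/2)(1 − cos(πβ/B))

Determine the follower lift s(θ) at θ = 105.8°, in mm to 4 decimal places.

seg 1 [0°–35.1°] cycloidal, h=8: full span → s += 8 → s = 8.0000
seg 2 [35.1°–56.7°] dwell: s stays 8.0000
seg 3 [56.7°–131.6°] cycloidal, h=14: θ=105.8° here. β=49.1, B=74.9. 14·(0.6555 − sin(2π·0.6555)/(2π)) = 11.0247 → s = 19.0247

19.0247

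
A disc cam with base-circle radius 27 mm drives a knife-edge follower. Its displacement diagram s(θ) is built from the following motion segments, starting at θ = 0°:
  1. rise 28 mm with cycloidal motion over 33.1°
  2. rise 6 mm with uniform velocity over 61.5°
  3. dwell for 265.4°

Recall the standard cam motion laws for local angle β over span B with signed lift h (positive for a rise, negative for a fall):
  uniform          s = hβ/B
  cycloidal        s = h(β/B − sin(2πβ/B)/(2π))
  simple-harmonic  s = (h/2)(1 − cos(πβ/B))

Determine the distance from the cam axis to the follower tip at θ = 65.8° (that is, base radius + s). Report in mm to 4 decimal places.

seg 1 [0°–33.1°] cycloidal, h=28: full span → s += 28 → s = 28.0000
seg 2 [33.1°–94.6°] uniform, h=6: θ=65.8° here. β=32.7, B=61.5. 6·32.7/61.5 = 3.1902 → s = 31.1902
radial distance = base radius + s = 27 + 31.1902 = 58.1902

58.1902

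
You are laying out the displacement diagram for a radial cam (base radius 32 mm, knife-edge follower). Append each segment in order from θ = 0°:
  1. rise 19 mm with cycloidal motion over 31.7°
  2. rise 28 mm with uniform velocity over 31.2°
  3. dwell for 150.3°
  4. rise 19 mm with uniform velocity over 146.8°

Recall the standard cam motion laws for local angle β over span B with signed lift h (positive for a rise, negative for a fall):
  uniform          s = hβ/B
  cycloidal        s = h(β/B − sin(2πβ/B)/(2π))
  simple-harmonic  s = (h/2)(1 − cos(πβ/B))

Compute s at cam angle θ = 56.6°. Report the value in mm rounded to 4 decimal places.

seg 1 [0°–31.7°] cycloidal, h=19: full span → s += 19 → s = 19.0000
seg 2 [31.7°–62.9°] uniform, h=28: θ=56.6° here. β=24.9, B=31.2. 28·24.9/31.2 = 22.3462 → s = 41.3462

41.3462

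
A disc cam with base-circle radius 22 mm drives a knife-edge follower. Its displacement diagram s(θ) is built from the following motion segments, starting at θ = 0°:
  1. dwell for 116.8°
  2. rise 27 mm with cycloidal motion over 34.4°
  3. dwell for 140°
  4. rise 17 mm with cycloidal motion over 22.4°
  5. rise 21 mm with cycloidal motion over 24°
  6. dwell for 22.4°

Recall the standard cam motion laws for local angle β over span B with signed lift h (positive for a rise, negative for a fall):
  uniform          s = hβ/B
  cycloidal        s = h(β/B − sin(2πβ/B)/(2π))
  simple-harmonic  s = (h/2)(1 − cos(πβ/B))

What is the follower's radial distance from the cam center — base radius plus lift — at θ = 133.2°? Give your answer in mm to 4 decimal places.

seg 1 [0°–116.8°] dwell: s stays 0.0000
seg 2 [116.8°–151.2°] cycloidal, h=27: θ=133.2° here. β=16.4, B=34.4. 27·(0.4767 − sin(2π·0.4767)/(2π)) = 12.2464 → s = 12.2464
radial distance = base radius + s = 22 + 12.2464 = 34.2464

34.2464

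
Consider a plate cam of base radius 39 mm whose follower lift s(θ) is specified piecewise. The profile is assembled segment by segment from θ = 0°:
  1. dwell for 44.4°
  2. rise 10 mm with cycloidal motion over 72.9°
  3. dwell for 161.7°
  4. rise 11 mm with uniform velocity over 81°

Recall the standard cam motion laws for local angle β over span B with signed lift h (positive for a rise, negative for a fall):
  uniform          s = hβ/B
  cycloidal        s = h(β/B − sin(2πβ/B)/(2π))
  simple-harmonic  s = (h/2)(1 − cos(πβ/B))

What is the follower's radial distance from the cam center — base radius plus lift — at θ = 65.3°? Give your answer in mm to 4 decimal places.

seg 1 [0°–44.4°] dwell: s stays 0.0000
seg 2 [44.4°–117.3°] cycloidal, h=10: θ=65.3° here. β=20.9, B=72.9. 10·(0.2867 − sin(2π·0.2867)/(2π)) = 1.3175 → s = 1.3175
radial distance = base radius + s = 39 + 1.3175 = 40.3175

40.3175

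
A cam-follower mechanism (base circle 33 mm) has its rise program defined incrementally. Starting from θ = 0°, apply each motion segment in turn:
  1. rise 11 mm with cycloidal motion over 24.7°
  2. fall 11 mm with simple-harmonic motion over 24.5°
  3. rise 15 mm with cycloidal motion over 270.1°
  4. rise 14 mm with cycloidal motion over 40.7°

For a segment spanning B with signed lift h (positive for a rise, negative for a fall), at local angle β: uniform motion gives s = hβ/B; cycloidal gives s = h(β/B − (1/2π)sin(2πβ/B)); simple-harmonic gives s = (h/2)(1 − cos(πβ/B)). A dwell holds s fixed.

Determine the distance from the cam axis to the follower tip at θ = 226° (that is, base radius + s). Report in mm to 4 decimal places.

seg 1 [0°–24.7°] cycloidal, h=11: full span → s += 11 → s = 11.0000
seg 2 [24.7°–49.2°] simple-harmonic, h=-11: full span → s += -11 → s = 0.0000
seg 3 [49.2°–319.3°] cycloidal, h=15: θ=226° here. β=176.8, B=270.1. 15·(0.6546 − sin(2π·0.6546)/(2π)) = 11.7895 → s = 11.7895
radial distance = base radius + s = 33 + 11.7895 = 44.7895

44.7895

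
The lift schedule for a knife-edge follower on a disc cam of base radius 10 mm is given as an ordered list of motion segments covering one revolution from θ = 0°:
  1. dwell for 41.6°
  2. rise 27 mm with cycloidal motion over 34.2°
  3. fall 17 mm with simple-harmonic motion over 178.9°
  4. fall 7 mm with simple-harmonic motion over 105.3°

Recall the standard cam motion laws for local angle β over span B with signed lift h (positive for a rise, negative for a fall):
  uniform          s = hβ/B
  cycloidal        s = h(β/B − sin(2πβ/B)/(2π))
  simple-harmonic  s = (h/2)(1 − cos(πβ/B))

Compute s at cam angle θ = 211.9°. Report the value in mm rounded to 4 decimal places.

seg 1 [0°–41.6°] dwell: s stays 0.0000
seg 2 [41.6°–75.8°] cycloidal, h=27: full span → s += 27 → s = 27.0000
seg 3 [75.8°–254.7°] simple-harmonic, h=-17: θ=211.9° here. β=136.1, B=178.9. -17/2·(1 − cos(π·0.7608)) = -14.7101 → s = 12.2899

12.2899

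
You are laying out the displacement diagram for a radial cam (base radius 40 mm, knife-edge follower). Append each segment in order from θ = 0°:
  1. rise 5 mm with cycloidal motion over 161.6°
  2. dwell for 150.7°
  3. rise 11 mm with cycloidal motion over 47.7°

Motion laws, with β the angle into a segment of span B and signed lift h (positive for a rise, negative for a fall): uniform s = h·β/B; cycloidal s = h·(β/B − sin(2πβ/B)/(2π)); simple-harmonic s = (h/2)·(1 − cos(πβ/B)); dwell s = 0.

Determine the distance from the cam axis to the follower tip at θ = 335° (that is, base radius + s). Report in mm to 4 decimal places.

seg 1 [0°–161.6°] cycloidal, h=5: full span → s += 5 → s = 5.0000
seg 2 [161.6°–312.3°] dwell: s stays 5.0000
seg 3 [312.3°–360°] cycloidal, h=11: θ=335° here. β=22.7, B=47.7. 11·(0.4759 − sin(2π·0.4759)/(2π)) = 4.9706 → s = 9.9706
radial distance = base radius + s = 40 + 9.9706 = 49.9706

49.9706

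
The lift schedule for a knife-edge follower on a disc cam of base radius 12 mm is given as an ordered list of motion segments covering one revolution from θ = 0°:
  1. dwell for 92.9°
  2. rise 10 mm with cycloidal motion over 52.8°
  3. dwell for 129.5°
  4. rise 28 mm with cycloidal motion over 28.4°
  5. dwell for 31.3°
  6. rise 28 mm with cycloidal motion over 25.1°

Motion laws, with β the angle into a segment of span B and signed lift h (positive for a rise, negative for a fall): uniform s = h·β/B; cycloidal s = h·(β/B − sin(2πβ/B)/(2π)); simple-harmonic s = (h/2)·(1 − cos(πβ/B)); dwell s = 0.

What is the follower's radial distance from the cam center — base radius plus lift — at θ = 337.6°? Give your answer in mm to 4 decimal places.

seg 1 [0°–92.9°] dwell: s stays 0.0000
seg 2 [92.9°–145.7°] cycloidal, h=10: full span → s += 10 → s = 10.0000
seg 3 [145.7°–275.2°] dwell: s stays 10.0000
seg 4 [275.2°–303.6°] cycloidal, h=28: full span → s += 28 → s = 38.0000
seg 5 [303.6°–334.9°] dwell: s stays 38.0000
seg 6 [334.9°–360°] cycloidal, h=28: θ=337.6° here. β=2.7, B=25.1. 28·(0.1076 − sin(2π·0.1076)/(2π)) = 0.2241 → s = 38.2241
radial distance = base radius + s = 12 + 38.2241 = 50.2241

50.2241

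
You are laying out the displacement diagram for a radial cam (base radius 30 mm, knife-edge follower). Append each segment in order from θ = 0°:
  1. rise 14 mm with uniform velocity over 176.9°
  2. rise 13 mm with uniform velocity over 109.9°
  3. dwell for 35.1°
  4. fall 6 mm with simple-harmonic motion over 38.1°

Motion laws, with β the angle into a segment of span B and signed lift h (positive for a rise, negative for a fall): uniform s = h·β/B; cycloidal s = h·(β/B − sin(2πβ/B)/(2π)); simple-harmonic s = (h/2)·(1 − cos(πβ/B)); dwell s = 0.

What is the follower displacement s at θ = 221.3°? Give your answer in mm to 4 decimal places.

seg 1 [0°–176.9°] uniform, h=14: full span → s += 14 → s = 14.0000
seg 2 [176.9°–286.8°] uniform, h=13: θ=221.3° here. β=44.4, B=109.9. 13·44.4/109.9 = 5.2520 → s = 19.2520

19.2520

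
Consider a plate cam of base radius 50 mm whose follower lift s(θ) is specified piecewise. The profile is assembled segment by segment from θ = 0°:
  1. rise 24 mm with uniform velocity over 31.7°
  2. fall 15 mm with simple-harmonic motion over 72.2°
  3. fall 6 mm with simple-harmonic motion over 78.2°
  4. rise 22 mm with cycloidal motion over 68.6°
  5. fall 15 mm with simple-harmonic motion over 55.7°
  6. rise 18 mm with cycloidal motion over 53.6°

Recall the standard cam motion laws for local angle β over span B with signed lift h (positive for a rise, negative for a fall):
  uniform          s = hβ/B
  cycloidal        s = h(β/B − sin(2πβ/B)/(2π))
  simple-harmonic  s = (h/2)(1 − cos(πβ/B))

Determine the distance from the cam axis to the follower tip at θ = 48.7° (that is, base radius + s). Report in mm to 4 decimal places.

seg 1 [0°–31.7°] uniform, h=24: full span → s += 24 → s = 24.0000
seg 2 [31.7°–103.9°] simple-harmonic, h=-15: θ=48.7° here. β=17, B=72.2. -15/2·(1 − cos(π·0.2355)) = -1.9600 → s = 22.0400
radial distance = base radius + s = 50 + 22.0400 = 72.0400

72.0400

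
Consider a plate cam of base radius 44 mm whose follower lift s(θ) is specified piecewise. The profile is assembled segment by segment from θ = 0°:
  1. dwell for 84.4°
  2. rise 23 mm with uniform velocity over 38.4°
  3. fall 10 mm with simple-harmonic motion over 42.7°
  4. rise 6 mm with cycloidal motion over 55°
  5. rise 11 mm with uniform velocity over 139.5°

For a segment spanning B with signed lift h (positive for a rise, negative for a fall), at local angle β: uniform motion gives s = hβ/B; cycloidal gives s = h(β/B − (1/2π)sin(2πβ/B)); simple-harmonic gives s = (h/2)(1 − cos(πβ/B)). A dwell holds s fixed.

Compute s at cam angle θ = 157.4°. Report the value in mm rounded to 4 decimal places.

seg 1 [0°–84.4°] dwell: s stays 0.0000
seg 2 [84.4°–122.8°] uniform, h=23: full span → s += 23 → s = 23.0000
seg 3 [122.8°–165.5°] simple-harmonic, h=-10: θ=157.4° here. β=34.6, B=42.7. -10/2·(1 − cos(π·0.8103)) = -9.1381 → s = 13.8619

13.8619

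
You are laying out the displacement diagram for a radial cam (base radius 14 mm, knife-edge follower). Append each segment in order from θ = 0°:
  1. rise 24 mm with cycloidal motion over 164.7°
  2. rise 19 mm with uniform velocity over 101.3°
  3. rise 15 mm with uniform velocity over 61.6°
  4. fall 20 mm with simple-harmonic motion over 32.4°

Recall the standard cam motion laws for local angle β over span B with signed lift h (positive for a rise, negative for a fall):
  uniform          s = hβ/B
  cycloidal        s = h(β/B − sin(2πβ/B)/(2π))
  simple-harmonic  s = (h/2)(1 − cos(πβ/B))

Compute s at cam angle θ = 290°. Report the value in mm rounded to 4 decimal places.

seg 1 [0°–164.7°] cycloidal, h=24: full span → s += 24 → s = 24.0000
seg 2 [164.7°–266°] uniform, h=19: full span → s += 19 → s = 43.0000
seg 3 [266°–327.6°] uniform, h=15: θ=290° here. β=24, B=61.6. 15·24/61.6 = 5.8442 → s = 48.8442

48.8442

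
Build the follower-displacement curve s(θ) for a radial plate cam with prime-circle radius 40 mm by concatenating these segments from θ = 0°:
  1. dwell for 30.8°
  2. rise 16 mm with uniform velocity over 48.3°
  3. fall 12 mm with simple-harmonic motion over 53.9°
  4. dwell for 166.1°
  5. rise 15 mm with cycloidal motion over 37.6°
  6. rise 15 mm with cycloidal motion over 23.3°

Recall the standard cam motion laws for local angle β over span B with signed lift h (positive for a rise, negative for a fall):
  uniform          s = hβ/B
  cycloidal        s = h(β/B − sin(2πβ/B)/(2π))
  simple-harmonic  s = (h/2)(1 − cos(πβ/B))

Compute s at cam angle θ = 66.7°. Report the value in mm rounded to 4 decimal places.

seg 1 [0°–30.8°] dwell: s stays 0.0000
seg 2 [30.8°–79.1°] uniform, h=16: θ=66.7° here. β=35.9, B=48.3. 16·35.9/48.3 = 11.8923 → s = 11.8923

11.8923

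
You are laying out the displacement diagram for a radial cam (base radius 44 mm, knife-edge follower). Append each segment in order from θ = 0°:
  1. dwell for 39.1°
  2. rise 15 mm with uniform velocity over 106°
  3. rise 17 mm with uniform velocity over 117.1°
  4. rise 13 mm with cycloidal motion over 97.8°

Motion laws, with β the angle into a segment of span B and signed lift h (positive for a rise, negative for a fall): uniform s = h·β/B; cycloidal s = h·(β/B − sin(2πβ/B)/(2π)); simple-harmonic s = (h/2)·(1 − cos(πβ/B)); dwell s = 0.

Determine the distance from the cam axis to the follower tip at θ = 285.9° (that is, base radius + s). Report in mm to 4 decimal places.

seg 1 [0°–39.1°] dwell: s stays 0.0000
seg 2 [39.1°–145.1°] uniform, h=15: full span → s += 15 → s = 15.0000
seg 3 [145.1°–262.2°] uniform, h=17: full span → s += 17 → s = 32.0000
seg 4 [262.2°–360°] cycloidal, h=13: θ=285.9° here. β=23.7, B=97.8. 13·(0.2423 − sin(2π·0.2423)/(2π)) = 1.0837 → s = 33.0837
radial distance = base radius + s = 44 + 33.0837 = 77.0837

77.0837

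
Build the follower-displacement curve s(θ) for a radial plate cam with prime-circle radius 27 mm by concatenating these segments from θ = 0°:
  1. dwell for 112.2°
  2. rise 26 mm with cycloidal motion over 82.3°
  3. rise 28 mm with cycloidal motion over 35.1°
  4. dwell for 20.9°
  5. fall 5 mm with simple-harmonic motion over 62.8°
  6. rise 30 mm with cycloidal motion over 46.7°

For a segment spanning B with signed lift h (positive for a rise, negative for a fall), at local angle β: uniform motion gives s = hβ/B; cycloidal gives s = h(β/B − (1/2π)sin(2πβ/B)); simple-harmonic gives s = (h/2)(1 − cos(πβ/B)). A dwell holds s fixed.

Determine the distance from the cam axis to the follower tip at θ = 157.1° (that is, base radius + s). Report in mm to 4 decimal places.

seg 1 [0°–112.2°] dwell: s stays 0.0000
seg 2 [112.2°–194.5°] cycloidal, h=26: θ=157.1° here. β=44.9, B=82.3. 26·(0.5456 − sin(2π·0.5456)/(2π)) = 15.3533 → s = 15.3533
radial distance = base radius + s = 27 + 15.3533 = 42.3533

42.3533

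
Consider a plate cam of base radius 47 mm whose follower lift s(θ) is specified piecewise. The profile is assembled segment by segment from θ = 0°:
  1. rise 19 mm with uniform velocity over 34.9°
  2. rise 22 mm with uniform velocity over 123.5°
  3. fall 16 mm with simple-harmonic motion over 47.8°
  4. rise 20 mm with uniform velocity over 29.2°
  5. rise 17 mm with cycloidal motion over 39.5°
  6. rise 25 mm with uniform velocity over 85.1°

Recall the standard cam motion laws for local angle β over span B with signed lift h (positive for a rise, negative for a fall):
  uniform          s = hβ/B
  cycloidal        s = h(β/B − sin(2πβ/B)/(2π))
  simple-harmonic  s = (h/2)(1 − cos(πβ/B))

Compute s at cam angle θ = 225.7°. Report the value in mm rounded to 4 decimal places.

seg 1 [0°–34.9°] uniform, h=19: full span → s += 19 → s = 19.0000
seg 2 [34.9°–158.4°] uniform, h=22: full span → s += 22 → s = 41.0000
seg 3 [158.4°–206.2°] simple-harmonic, h=-16: full span → s += -16 → s = 25.0000
seg 4 [206.2°–235.4°] uniform, h=20: θ=225.7° here. β=19.5, B=29.2. 20·19.5/29.2 = 13.3562 → s = 38.3562

38.3562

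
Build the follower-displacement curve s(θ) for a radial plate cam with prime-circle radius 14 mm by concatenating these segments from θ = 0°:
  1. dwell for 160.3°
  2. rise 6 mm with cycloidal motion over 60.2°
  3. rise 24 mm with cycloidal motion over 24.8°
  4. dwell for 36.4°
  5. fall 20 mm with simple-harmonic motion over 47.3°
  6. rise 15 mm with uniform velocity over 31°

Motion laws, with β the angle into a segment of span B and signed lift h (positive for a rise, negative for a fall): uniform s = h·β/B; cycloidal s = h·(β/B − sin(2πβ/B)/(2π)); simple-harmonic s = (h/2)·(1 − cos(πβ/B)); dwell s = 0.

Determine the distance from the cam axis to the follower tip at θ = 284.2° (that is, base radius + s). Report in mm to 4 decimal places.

seg 1 [0°–160.3°] dwell: s stays 0.0000
seg 2 [160.3°–220.5°] cycloidal, h=6: full span → s += 6 → s = 6.0000
seg 3 [220.5°–245.3°] cycloidal, h=24: full span → s += 24 → s = 30.0000
seg 4 [245.3°–281.7°] dwell: s stays 30.0000
seg 5 [281.7°–329°] simple-harmonic, h=-20: θ=284.2° here. β=2.5, B=47.3. -20/2·(1 − cos(π·0.0529)) = -0.1375 → s = 29.8625
radial distance = base radius + s = 14 + 29.8625 = 43.8625

43.8625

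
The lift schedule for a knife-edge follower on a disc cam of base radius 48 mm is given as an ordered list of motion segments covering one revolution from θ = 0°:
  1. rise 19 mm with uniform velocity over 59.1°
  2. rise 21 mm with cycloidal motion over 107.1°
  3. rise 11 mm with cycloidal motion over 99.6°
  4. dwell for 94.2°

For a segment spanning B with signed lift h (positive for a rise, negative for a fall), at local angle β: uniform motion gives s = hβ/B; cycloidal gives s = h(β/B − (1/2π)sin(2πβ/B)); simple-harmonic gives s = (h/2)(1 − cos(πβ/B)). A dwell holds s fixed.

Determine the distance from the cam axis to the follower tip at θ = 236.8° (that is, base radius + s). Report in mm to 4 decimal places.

seg 1 [0°–59.1°] uniform, h=19: full span → s += 19 → s = 19.0000
seg 2 [59.1°–166.2°] cycloidal, h=21: full span → s += 21 → s = 40.0000
seg 3 [166.2°–265.8°] cycloidal, h=11: θ=236.8° here. β=70.6, B=99.6. 11·(0.7088 − sin(2π·0.7088)/(2π)) = 9.4897 → s = 49.4897
radial distance = base radius + s = 48 + 49.4897 = 97.4897

97.4897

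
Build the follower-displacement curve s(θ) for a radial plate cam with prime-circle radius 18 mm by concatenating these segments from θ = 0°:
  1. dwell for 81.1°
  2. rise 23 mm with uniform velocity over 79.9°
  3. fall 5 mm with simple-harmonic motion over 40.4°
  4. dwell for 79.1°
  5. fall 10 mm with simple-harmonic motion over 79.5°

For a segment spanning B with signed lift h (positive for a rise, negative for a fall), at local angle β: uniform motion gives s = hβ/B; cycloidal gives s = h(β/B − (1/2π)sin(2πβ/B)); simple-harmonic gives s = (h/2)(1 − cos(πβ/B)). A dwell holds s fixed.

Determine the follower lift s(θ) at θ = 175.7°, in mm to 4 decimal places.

seg 1 [0°–81.1°] dwell: s stays 0.0000
seg 2 [81.1°–161°] uniform, h=23: full span → s += 23 → s = 23.0000
seg 3 [161°–201.4°] simple-harmonic, h=-5: θ=175.7° here. β=14.7, B=40.4. -5/2·(1 − cos(π·0.3639)) = -1.4631 → s = 21.5369

21.5369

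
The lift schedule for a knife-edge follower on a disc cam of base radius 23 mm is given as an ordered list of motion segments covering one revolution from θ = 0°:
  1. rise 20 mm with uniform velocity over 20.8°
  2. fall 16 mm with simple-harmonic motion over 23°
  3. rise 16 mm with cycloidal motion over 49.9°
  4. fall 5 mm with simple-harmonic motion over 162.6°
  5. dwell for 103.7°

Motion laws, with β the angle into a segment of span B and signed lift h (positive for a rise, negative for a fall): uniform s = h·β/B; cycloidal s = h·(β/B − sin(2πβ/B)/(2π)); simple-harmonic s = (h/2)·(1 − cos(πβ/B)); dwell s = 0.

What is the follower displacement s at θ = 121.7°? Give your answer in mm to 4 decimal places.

seg 1 [0°–20.8°] uniform, h=20: full span → s += 20 → s = 20.0000
seg 2 [20.8°–43.8°] simple-harmonic, h=-16: full span → s += -16 → s = 4.0000
seg 3 [43.8°–93.7°] cycloidal, h=16: full span → s += 16 → s = 20.0000
seg 4 [93.7°–256.3°] simple-harmonic, h=-5: θ=121.7° here. β=28, B=162.6. -5/2·(1 − cos(π·0.1722)) = -0.3570 → s = 19.6430

19.6430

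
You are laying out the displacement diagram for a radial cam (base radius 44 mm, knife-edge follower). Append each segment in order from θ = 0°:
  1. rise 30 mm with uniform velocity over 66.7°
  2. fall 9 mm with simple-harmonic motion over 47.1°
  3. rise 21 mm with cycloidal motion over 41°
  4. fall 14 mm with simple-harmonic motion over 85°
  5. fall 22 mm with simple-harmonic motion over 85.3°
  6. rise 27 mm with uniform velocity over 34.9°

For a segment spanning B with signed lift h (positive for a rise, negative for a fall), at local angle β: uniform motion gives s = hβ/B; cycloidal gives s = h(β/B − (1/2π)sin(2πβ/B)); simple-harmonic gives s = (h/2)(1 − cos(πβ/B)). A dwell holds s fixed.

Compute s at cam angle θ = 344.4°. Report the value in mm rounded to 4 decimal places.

seg 1 [0°–66.7°] uniform, h=30: full span → s += 30 → s = 30.0000
seg 2 [66.7°–113.8°] simple-harmonic, h=-9: full span → s += -9 → s = 21.0000
seg 3 [113.8°–154.8°] cycloidal, h=21: full span → s += 21 → s = 42.0000
seg 4 [154.8°–239.8°] simple-harmonic, h=-14: full span → s += -14 → s = 28.0000
seg 5 [239.8°–325.1°] simple-harmonic, h=-22: full span → s += -22 → s = 6.0000
seg 6 [325.1°–360°] uniform, h=27: θ=344.4° here. β=19.3, B=34.9. 27·19.3/34.9 = 14.9312 → s = 20.9312

20.9312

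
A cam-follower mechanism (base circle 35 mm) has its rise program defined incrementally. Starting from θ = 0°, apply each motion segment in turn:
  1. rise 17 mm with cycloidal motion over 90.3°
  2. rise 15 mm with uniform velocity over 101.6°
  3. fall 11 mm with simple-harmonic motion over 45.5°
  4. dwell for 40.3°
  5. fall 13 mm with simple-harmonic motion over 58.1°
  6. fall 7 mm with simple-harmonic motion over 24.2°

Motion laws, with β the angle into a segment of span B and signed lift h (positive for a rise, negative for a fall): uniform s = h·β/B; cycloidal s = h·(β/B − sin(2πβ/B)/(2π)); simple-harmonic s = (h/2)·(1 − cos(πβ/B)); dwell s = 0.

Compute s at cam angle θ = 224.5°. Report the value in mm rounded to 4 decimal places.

seg 1 [0°–90.3°] cycloidal, h=17: full span → s += 17 → s = 17.0000
seg 2 [90.3°–191.9°] uniform, h=15: full span → s += 15 → s = 32.0000
seg 3 [191.9°–237.4°] simple-harmonic, h=-11: θ=224.5° here. β=32.6, B=45.5. -11/2·(1 − cos(π·0.7165)) = -8.9588 → s = 23.0412

23.0412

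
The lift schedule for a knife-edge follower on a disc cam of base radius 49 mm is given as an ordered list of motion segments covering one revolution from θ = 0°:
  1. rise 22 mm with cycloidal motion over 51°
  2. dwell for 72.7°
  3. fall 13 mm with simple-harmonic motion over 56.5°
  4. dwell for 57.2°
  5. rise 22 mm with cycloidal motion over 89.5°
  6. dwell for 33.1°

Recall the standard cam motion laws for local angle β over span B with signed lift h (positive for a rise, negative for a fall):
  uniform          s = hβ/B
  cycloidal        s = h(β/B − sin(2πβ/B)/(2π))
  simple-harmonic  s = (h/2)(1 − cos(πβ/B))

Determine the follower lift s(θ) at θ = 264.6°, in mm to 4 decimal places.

seg 1 [0°–51°] cycloidal, h=22: full span → s += 22 → s = 22.0000
seg 2 [51°–123.7°] dwell: s stays 22.0000
seg 3 [123.7°–180.2°] simple-harmonic, h=-13: full span → s += -13 → s = 9.0000
seg 4 [180.2°–237.4°] dwell: s stays 9.0000
seg 5 [237.4°–326.9°] cycloidal, h=22: θ=264.6° here. β=27.2, B=89.5. 22·(0.3039 − sin(2π·0.3039)/(2π)) = 3.3836 → s = 12.3836

12.3836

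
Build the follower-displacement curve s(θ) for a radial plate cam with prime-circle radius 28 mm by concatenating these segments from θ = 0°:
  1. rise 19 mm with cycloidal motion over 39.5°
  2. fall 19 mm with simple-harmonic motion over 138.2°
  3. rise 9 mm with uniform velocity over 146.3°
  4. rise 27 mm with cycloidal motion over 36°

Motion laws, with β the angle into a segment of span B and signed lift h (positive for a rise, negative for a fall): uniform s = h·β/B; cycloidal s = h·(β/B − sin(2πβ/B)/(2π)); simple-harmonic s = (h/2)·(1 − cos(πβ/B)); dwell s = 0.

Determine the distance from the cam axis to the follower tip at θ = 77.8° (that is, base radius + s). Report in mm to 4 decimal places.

seg 1 [0°–39.5°] cycloidal, h=19: full span → s += 19 → s = 19.0000
seg 2 [39.5°–177.7°] simple-harmonic, h=-19: θ=77.8° here. β=38.3, B=138.2. -19/2·(1 − cos(π·0.2771)) = -3.3788 → s = 15.6212
radial distance = base radius + s = 28 + 15.6212 = 43.6212

43.6212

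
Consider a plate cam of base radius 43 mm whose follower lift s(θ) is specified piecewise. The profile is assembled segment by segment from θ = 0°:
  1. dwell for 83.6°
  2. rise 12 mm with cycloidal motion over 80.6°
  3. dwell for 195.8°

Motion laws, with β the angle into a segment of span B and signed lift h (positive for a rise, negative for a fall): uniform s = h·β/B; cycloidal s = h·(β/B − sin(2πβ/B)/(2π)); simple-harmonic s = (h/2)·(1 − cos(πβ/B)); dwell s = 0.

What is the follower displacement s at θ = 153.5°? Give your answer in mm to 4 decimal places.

seg 1 [0°–83.6°] dwell: s stays 0.0000
seg 2 [83.6°–164.2°] cycloidal, h=12: θ=153.5° here. β=69.9, B=80.6. 12·(0.8672 − sin(2π·0.8672)/(2π)) = 11.8216 → s = 11.8216

11.8216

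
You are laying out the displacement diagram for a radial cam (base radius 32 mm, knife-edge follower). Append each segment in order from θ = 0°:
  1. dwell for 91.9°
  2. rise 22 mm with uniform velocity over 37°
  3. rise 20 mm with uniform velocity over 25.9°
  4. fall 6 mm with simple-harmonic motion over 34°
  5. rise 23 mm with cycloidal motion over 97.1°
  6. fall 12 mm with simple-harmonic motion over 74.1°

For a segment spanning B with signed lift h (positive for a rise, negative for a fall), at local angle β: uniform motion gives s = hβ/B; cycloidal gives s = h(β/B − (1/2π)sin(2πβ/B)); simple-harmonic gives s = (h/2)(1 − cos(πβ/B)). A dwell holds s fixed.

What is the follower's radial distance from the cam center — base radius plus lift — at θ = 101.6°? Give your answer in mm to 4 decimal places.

seg 1 [0°–91.9°] dwell: s stays 0.0000
seg 2 [91.9°–128.9°] uniform, h=22: θ=101.6° here. β=9.7, B=37. 22·9.7/37 = 5.7676 → s = 5.7676
radial distance = base radius + s = 32 + 5.7676 = 37.7676

37.7676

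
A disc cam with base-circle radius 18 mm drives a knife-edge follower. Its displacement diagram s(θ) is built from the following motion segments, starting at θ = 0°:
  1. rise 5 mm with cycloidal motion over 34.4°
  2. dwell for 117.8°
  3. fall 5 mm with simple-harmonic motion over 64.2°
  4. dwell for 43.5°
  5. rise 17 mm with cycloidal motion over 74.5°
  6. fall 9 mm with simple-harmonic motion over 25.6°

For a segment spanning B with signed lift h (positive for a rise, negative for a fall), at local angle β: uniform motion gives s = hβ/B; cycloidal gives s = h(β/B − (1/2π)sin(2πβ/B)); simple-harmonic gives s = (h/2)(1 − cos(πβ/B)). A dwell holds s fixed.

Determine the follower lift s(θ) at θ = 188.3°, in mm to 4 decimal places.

seg 1 [0°–34.4°] cycloidal, h=5: full span → s += 5 → s = 5.0000
seg 2 [34.4°–152.2°] dwell: s stays 5.0000
seg 3 [152.2°–216.4°] simple-harmonic, h=-5: θ=188.3° here. β=36.1, B=64.2. -5/2·(1 − cos(π·0.5623)) = -2.9862 → s = 2.0138

2.0138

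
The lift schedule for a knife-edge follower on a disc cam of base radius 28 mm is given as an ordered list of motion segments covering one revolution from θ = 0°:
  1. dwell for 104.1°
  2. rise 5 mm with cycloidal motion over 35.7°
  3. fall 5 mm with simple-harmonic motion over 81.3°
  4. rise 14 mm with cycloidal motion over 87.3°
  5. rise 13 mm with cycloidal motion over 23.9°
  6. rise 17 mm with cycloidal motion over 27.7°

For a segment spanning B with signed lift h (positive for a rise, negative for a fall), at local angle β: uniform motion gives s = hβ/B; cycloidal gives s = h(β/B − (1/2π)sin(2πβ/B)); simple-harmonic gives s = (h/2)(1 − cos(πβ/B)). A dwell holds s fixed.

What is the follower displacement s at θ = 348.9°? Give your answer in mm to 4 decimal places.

seg 1 [0°–104.1°] dwell: s stays 0.0000
seg 2 [104.1°–139.8°] cycloidal, h=5: full span → s += 5 → s = 5.0000
seg 3 [139.8°–221.1°] simple-harmonic, h=-5: full span → s += -5 → s = 0.0000
seg 4 [221.1°–308.4°] cycloidal, h=14: full span → s += 14 → s = 14.0000
seg 5 [308.4°–332.3°] cycloidal, h=13: full span → s += 13 → s = 27.0000
seg 6 [332.3°–360°] cycloidal, h=17: θ=348.9° here. β=16.6, B=27.7. 17·(0.5993 − sin(2π·0.5993)/(2π)) = 11.7681 → s = 38.7681

38.7681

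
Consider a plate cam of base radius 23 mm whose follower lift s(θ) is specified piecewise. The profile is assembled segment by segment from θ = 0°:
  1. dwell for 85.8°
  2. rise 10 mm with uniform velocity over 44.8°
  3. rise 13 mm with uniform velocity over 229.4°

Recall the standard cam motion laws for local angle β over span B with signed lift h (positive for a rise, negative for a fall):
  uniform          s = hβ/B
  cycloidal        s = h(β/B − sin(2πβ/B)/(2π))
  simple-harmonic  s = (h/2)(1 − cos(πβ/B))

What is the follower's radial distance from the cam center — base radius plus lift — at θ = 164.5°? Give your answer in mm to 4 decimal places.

seg 1 [0°–85.8°] dwell: s stays 0.0000
seg 2 [85.8°–130.6°] uniform, h=10: full span → s += 10 → s = 10.0000
seg 3 [130.6°–360°] uniform, h=13: θ=164.5° here. β=33.9, B=229.4. 13·33.9/229.4 = 1.9211 → s = 11.9211
radial distance = base radius + s = 23 + 11.9211 = 34.9211

34.9211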